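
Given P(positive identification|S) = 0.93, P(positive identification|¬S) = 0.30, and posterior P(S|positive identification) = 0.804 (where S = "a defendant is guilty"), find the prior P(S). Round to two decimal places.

In odds form, posterior odds = prior odds × likelihood ratio, so prior odds = posterior odds ÷ LR.
Posterior odds = 0.804/(1−0.804) = 4.1020. LR = 0.93/0.30 = 3.1000.
Prior odds = 4.1020/3.1000 = 1.3232, so P(S) = 1.3232/(1+1.3232) ≈ 0.57.

P(S) = 0.57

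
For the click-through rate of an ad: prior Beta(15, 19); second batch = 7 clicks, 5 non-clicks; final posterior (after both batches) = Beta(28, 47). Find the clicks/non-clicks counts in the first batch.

6 clicks and 23 non-clicks

Because Beta–binomial updating is additive in the counts, the combined data contributed (α_post−α_prior, β_post−β_prior) successes and failures.
Total across both batches: 28−15=13 clicks, 47−19=28 non-clicks.
Subtract the second batch: 13−7=6 clicks and 28−5=23 non-clicks.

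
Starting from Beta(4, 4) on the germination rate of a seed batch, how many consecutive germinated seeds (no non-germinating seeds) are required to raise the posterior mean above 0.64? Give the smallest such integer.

After k germinated seeds and 0 non-germinating seeds the posterior is Beta(4+k, 4), with mean (4+k)/(4+4+k).
Set (4+k)/(8+k) > 0.64 and solve: k > (0.64·8 − 4)/(1 − 0.64) = 3.111.
The smallest integer exceeding 3.111 is 4.

k = 4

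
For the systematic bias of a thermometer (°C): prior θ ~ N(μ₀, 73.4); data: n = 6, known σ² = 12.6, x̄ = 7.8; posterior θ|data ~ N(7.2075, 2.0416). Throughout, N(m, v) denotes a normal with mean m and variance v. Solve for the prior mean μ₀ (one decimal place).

With known observation variance, the Normal–Normal posterior has precision τ_n = τ₀ + n/σ² and mean μ_n = (τ₀μ₀ + (n/σ²)x̄)/τ_n.
Here τ₀ = 1/73.4 = 0.013624 and τ_data = 6/12.6 = 0.476190, so τ_n = 0.489814.
Rearranging for μ₀: μ₀ = (μ_n·τ_n − τ_data·x̄)/τ₀ = (7.2075·0.489814 − 0.476190·7.8) / 0.013624 = -0.183948/0.013624 ≈ -13.5.

μ₀ = -13.5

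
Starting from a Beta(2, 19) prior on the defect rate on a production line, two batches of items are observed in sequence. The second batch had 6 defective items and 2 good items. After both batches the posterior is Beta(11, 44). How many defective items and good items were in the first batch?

Sequential conjugate updates are equivalent to a single update on the pooled data, so total successes = posterior α − prior α and total failures = posterior β − prior β.
Total across both batches: 11−2=9 defective items, 44−19=25 good items.
Subtract the second batch: 9−6=3 defective items and 25−2=23 good items.

3 defective items and 23 good items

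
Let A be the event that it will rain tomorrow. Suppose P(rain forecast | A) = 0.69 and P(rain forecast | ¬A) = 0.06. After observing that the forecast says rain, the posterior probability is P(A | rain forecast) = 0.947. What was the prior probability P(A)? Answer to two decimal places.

P(A) = 0.61

In odds form, posterior odds = prior odds × likelihood ratio, so prior odds = posterior odds ÷ LR.
Posterior odds = 0.947/(1−0.947) = 17.8679. LR = 0.69/0.06 = 11.5000.
Prior odds = 17.8679/11.5000 = 1.5537, so P(A) = 1.5537/(1+1.5537) ≈ 0.61.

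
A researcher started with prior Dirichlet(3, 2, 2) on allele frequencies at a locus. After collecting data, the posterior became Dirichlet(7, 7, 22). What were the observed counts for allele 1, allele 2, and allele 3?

For a Dirichlet(α) prior with multinomial counts c, the posterior is Dirichlet(α + c) componentwise.
Counts are posterior − prior componentwise: 7−3=4, 7−2=5, 22−2=20.

counts (4, 5, 20)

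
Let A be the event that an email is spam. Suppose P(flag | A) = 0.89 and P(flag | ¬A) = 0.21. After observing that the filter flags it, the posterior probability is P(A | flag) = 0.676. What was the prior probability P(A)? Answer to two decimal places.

P(A) = 0.33

Bayes' rule in odds form gives O(A|E) = O(A)·[P(E|A)/P(E|¬A)], hence O(A) = O(A|E)/LR.
Posterior odds = 0.676/(1−0.676) = 2.0864. LR = 0.89/0.21 = 4.2381.
Prior odds = 2.0864/4.2381 = 0.4923, so P(A) = 0.4923/(1+0.4923) ≈ 0.33.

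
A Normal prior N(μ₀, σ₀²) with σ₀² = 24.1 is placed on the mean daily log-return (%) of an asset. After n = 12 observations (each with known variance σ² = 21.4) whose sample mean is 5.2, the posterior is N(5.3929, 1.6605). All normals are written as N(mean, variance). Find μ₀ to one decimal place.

With known observation variance, the Normal–Normal posterior has precision τ_n = τ₀ + n/σ² and mean μ_n = (τ₀μ₀ + (n/σ²)x̄)/τ_n.
Here τ₀ = 1/24.1 = 0.041494 and τ_data = 12/21.4 = 0.560748, so τ_n = 0.602242.
Rearranging for μ₀: μ₀ = (μ_n·τ_n − τ_data·x̄)/τ₀ = (5.3929·0.602242 − 0.560748·5.2) / 0.041494 = 0.331941/0.041494 ≈ 8.0.

μ₀ = 8.0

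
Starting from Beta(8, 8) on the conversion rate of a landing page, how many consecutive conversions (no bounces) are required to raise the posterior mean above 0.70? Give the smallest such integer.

k = 11

After k conversions and 0 bounces the posterior is Beta(8+k, 8), with mean (8+k)/(8+8+k).
Set (8+k)/(16+k) > 0.70 and solve: k > (0.70·16 − 8)/(1 − 0.70) = 10.667.
The smallest integer exceeding 10.667 is 11, and checking k=11: (19)/(27) = 0.7037 > 0.70.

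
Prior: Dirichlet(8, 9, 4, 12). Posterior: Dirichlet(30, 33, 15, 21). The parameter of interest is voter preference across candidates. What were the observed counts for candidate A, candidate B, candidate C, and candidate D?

For a Dirichlet(α) prior with multinomial counts c, the posterior is Dirichlet(α + c) componentwise.
Counts are posterior − prior componentwise: 30−8=22, 33−9=24, 15−4=11, 21−12=9.

counts (22, 24, 11, 9)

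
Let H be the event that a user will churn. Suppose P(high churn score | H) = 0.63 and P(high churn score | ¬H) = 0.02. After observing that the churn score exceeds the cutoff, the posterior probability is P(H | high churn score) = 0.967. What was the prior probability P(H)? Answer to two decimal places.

Bayes' rule in odds form gives O(H|E) = O(H)·[P(E|H)/P(E|¬H)], hence O(H) = O(H|E)/LR.
Posterior odds = 0.967/(1−0.967) = 29.3030. LR = 0.63/0.02 = 31.5000.
Prior odds = 29.3030/31.5000 = 0.9303, so P(H) = 0.9303/(1+0.9303) ≈ 0.48.

P(H) = 0.48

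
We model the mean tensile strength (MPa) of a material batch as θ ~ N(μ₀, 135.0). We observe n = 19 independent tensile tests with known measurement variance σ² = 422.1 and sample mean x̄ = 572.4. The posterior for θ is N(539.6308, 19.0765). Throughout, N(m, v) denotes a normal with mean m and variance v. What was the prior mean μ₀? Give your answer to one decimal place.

The posterior mean is a precision-weighted average: μ_n = (τ₀μ₀ + τ_data·x̄)/(τ₀+τ_data), with τ₀=1/σ₀² and τ_data=n/σ².
Here τ₀ = 1/135.0 = 0.007407 and τ_data = 19/422.1 = 0.045013, so τ_n = 0.052420.
Rearranging for μ₀: μ₀ = (μ_n·τ_n − τ_data·x̄)/τ₀ = (539.6308·0.052420 − 0.045013·572.4) / 0.007407 = 2.522005/0.007407 ≈ 340.5.

μ₀ = 340.5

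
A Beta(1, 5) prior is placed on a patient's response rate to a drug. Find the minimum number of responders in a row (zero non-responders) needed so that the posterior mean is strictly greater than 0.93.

After k responders and 0 non-responders the posterior is Beta(1+k, 5), with mean (1+k)/(1+5+k).
Set (1+k)/(6+k) > 0.93 and solve: k > (0.93·6 − 1)/(1 − 0.93) = 65.429.
The smallest integer exceeding 65.429 is 66, and checking k=66: (67)/(72) = 0.9306 > 0.93.

k = 66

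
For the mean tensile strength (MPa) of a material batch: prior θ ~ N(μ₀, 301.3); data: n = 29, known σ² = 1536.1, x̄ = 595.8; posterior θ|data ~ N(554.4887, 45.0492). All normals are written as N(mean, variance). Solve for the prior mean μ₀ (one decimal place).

The posterior mean is a precision-weighted average: μ_n = (τ₀μ₀ + τ_data·x̄)/(τ₀+τ_data), with τ₀=1/σ₀² and τ_data=n/σ².
Here τ₀ = 1/301.3 = 0.003319 and τ_data = 29/1536.1 = 0.018879, so τ_n = 0.022198.
Rearranging for μ₀: μ₀ = (μ_n·τ_n − τ_data·x̄)/τ₀ = (554.4887·0.022198 − 0.018879·595.8) / 0.003319 = 1.060432/0.003319 ≈ 319.5.

μ₀ = 319.5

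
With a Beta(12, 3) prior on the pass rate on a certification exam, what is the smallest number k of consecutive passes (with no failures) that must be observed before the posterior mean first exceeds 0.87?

After k passes and 0 failures the posterior is Beta(12+k, 3), with mean (12+k)/(12+3+k).
Set (12+k)/(15+k) > 0.87 and solve: k > (0.87·15 − 12)/(1 − 0.87) = 8.077.
The smallest integer exceeding 8.077 is 9.

k = 9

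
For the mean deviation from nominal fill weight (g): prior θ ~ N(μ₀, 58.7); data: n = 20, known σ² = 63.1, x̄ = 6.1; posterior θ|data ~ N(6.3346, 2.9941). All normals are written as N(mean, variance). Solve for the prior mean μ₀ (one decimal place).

μ₀ = 10.7

The posterior mean is a precision-weighted average: μ_n = (τ₀μ₀ + τ_data·x̄)/(τ₀+τ_data), with τ₀=1/σ₀² and τ_data=n/σ².
Here τ₀ = 1/58.7 = 0.017036 and τ_data = 20/63.1 = 0.316957, so τ_n = 0.333993.
Rearranging for μ₀: μ₀ = (μ_n·τ_n − τ_data·x̄)/τ₀ = (6.3346·0.333993 − 0.316957·6.1) / 0.017036 = 0.182274/0.017036 ≈ 10.7.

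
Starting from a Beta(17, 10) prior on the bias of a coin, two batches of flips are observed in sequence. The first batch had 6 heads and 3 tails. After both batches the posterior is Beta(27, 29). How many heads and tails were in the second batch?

4 heads and 16 tails

Because Beta–binomial updating is additive in the counts, the combined data contributed (α_post−α_prior, β_post−β_prior) successes and failures.
Total across both batches: 27−17=10 heads, 29−10=19 tails.
Subtract the first batch: 10−6=4 heads and 19−3=16 tails.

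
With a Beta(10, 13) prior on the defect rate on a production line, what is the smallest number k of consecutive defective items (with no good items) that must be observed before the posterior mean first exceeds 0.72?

After k defective items and 0 good items the posterior is Beta(10+k, 13), with mean (10+k)/(10+13+k).
Set (10+k)/(23+k) > 0.72 and solve: k > (0.72·23 − 10)/(1 − 0.72) = 23.429.
The smallest integer exceeding 23.429 is 24, and checking k=24: (34)/(47) = 0.7234 > 0.72.

k = 24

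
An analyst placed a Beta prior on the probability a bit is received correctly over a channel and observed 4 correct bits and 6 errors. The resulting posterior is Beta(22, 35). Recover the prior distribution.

Under Beta–binomial conjugacy the posterior parameters are (α+s, β+f).
Subtract the data counts: 22−4=18, 35−6=29.

Beta(18, 29)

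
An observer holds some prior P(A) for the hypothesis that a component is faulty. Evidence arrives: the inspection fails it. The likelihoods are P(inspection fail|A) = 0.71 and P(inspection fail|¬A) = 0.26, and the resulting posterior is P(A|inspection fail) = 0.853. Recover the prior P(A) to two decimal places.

P(A) = 0.68

Bayes' rule in odds form gives O(A|E) = O(A)·[P(E|A)/P(E|¬A)], hence O(A) = O(A|E)/LR.
Posterior odds = 0.853/(1−0.853) = 5.8027. LR = 0.71/0.26 = 2.7308.
Prior odds = 5.8027/2.7308 = 2.1249, so P(A) = 2.1249/(1+2.1249) ≈ 0.68.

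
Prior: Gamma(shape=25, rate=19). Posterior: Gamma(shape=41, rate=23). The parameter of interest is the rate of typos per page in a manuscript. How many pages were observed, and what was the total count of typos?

n = 4 pages with total 16 typos

A Gamma(α, β) prior (rate parametrization) on a Poisson rate with n observations summing to S gives posterior Gamma(α+S, β+n).
Matching: Σxᵢ = 41 − 25 = 16 and n = 23 − 19 = 4.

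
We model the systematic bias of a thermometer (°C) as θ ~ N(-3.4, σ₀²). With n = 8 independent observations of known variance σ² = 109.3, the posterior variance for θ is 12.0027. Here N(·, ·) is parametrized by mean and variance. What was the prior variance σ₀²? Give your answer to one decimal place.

σ₀² = 98.8

Posterior precision equals prior precision plus data precision: 1/σ_n² = 1/σ₀² + n/σ².
So 1/σ₀² = 1/12.0027 − 8/109.3 = 0.083315 − 0.073193 = 0.010122.
Hence σ₀² = 1/0.010122 ≈ 98.8.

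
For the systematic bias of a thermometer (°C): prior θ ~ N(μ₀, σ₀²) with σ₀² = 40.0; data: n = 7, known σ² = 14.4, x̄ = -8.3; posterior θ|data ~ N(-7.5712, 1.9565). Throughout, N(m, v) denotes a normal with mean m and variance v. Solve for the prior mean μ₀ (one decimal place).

With known observation variance, the Normal–Normal posterior has precision τ_n = τ₀ + n/σ² and mean μ_n = (τ₀μ₀ + (n/σ²)x̄)/τ_n.
Here τ₀ = 1/40.0 = 0.025000 and τ_data = 7/14.4 = 0.486111, so τ_n = 0.511111.
Rearranging for μ₀: μ₀ = (μ_n·τ_n − τ_data·x̄)/τ₀ = (-7.5712·0.511111 − 0.486111·-8.3) / 0.025000 = 0.164998/0.025000 ≈ 6.6.

μ₀ = 6.6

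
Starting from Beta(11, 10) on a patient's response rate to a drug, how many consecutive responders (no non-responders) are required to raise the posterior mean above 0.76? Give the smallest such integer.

k = 21

After k responders and 0 non-responders the posterior is Beta(11+k, 10), with mean (11+k)/(11+10+k).
Set (11+k)/(21+k) > 0.76 and solve: k > (0.76·21 − 11)/(1 − 0.76) = 20.667.
The smallest integer exceeding 20.667 is 21.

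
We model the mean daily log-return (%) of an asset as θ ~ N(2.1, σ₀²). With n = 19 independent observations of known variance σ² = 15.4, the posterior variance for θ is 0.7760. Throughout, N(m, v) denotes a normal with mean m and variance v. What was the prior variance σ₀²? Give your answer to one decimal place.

σ₀² = 18.2

Posterior precision equals prior precision plus data precision: 1/σ_n² = 1/σ₀² + n/σ².
So 1/σ₀² = 1/0.7760 − 19/15.4 = 1.288660 − 1.233766 = 0.054894.
Hence σ₀² = 1/0.054894 ≈ 18.2.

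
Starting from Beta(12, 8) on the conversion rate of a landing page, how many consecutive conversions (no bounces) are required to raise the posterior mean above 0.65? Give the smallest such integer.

After k conversions and 0 bounces the posterior is Beta(12+k, 8), with mean (12+k)/(12+8+k).
Set (12+k)/(20+k) > 0.65 and solve: k > (0.65·20 − 12)/(1 − 0.65) = 2.857.
The smallest integer exceeding 2.857 is 3, and checking k=3: (15)/(23) = 0.6522 > 0.65.

k = 3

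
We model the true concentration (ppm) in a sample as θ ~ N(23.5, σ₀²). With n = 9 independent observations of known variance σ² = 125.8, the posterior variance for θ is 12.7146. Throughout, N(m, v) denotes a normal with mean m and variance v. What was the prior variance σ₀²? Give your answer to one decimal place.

For the Normal–Normal model with known σ², precisions add: τ_n = τ₀ + n/σ².
So 1/σ₀² = 1/12.7146 − 9/125.8 = 0.078650 − 0.071542 = 0.007108.
Hence σ₀² = 1/0.007108 ≈ 140.7.

σ₀² = 140.7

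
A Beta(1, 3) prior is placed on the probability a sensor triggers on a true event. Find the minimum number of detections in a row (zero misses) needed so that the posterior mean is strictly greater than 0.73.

After k detections and 0 misses the posterior is Beta(1+k, 3), with mean (1+k)/(1+3+k).
Set (1+k)/(4+k) > 0.73 and solve: k > (0.73·4 − 1)/(1 − 0.73) = 7.111.
The smallest integer exceeding 7.111 is 8, and checking k=8: (9)/(12) = 0.7500 > 0.73.

k = 8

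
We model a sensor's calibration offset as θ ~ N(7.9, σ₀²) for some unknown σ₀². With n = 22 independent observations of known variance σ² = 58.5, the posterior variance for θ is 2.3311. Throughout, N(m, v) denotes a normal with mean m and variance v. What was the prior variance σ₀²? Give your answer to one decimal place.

σ₀² = 18.9

Posterior precision equals prior precision plus data precision: 1/σ_n² = 1/σ₀² + n/σ².
So 1/σ₀² = 1/2.3311 − 22/58.5 = 0.428982 − 0.376068 = 0.052914.
Hence σ₀² = 1/0.052914 ≈ 18.9.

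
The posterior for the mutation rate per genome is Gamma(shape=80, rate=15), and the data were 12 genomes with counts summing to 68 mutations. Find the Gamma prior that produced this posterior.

Gamma(shape=12, rate=3)

A Gamma(α, β) prior (rate parametrization) on a Poisson rate with n observations summing to S gives posterior Gamma(α+S, β+n).
So α = 80 − 68 = 12 and β = 15 − 12 = 3.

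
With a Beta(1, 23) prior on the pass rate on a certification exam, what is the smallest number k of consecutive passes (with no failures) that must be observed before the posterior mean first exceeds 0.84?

After k passes and 0 failures the posterior is Beta(1+k, 23), with mean (1+k)/(1+23+k).
Set (1+k)/(24+k) > 0.84 and solve: k > (0.84·24 − 1)/(1 − 0.84) = 119.750.
The smallest integer exceeding 119.750 is 120, and checking k=120: (121)/(144) = 0.8403 > 0.84.

k = 120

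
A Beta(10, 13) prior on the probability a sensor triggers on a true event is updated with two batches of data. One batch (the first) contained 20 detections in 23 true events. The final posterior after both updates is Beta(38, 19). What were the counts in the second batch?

8 detections and 3 misses

Sequential conjugate updates are equivalent to a single update on the pooled data, so total successes = posterior α − prior α and total failures = posterior β − prior β.
Total across both batches: 38−10=28 detections, 19−13=6 misses.
Subtract the first batch: 28−20=8 detections and 6−3=3 misses.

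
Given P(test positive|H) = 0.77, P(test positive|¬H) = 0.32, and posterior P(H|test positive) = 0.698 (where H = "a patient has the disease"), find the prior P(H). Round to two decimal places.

P(H) = 0.49

In odds form, posterior odds = prior odds × likelihood ratio, so prior odds = posterior odds ÷ LR.
Posterior odds = 0.698/(1−0.698) = 2.3113. LR = 0.77/0.32 = 2.4062.
Prior odds = 2.3113/2.4062 = 0.9606, so P(H) = 0.9606/(1+0.9606) ≈ 0.49.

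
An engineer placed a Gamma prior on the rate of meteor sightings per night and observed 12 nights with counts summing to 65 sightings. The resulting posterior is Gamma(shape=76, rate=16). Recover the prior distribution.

Gamma(shape=11, rate=4)

Gamma–Poisson conjugacy: posterior shape = α + Σxᵢ, posterior rate = β + n.
So α = 76 − 65 = 11 and β = 16 − 12 = 4.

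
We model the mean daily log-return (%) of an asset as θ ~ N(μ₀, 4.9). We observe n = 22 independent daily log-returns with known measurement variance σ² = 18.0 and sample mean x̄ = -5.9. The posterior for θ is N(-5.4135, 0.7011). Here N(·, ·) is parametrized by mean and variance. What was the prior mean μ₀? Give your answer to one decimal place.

The posterior mean is a precision-weighted average: μ_n = (τ₀μ₀ + τ_data·x̄)/(τ₀+τ_data), with τ₀=1/σ₀² and τ_data=n/σ².
Here τ₀ = 1/4.9 = 0.204082 and τ_data = 22/18.0 = 1.222222, so τ_n = 1.426304.
Rearranging for μ₀: μ₀ = (μ_n·τ_n − τ_data·x̄)/τ₀ = (-5.4135·1.426304 − 1.222222·-5.9) / 0.204082 = -0.510187/0.204082 ≈ -2.5.

μ₀ = -2.5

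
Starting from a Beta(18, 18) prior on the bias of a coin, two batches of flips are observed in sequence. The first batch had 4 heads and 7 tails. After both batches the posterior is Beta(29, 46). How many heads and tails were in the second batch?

7 heads and 21 tails

Sequential conjugate updates are equivalent to a single update on the pooled data, so total successes = posterior α − prior α and total failures = posterior β − prior β.
Total across both batches: 29−18=11 heads, 46−18=28 tails.
Subtract the first batch: 11−4=7 heads and 28−7=21 tails.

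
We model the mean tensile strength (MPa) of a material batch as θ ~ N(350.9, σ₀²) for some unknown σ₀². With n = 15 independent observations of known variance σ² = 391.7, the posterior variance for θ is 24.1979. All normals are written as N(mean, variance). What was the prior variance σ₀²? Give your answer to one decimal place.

For the Normal–Normal model with known σ², precisions add: τ_n = τ₀ + n/σ².
So 1/σ₀² = 1/24.1979 − 15/391.7 = 0.041326 − 0.038295 = 0.003031.
Hence σ₀² = 1/0.003031 ≈ 329.9.

σ₀² = 329.9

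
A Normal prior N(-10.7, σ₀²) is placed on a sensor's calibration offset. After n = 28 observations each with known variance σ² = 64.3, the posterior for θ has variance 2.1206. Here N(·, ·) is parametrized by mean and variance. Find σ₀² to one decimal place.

Posterior precision equals prior precision plus data precision: 1/σ_n² = 1/σ₀² + n/σ².
So 1/σ₀² = 1/2.1206 − 28/64.3 = 0.471565 − 0.435459 = 0.036106.
Hence σ₀² = 1/0.036106 ≈ 27.7.

σ₀² = 27.7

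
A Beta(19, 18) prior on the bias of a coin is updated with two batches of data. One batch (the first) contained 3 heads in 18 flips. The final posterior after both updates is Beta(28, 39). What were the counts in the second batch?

Sequential conjugate updates are equivalent to a single update on the pooled data, so total successes = posterior α − prior α and total failures = posterior β − prior β.
Total across both batches: 28−19=9 heads, 39−18=21 tails.
Subtract the first batch: 9−3=6 heads and 21−15=6 tails.

6 heads and 6 tails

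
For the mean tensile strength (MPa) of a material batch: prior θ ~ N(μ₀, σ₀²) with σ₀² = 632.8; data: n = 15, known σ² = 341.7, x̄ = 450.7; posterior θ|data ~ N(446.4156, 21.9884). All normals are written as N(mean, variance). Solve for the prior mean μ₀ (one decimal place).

The posterior mean is a precision-weighted average: μ_n = (τ₀μ₀ + τ_data·x̄)/(τ₀+τ_data), with τ₀=1/σ₀² and τ_data=n/σ².
Here τ₀ = 1/632.8 = 0.001580 and τ_data = 15/341.7 = 0.043898, so τ_n = 0.045478.
Rearranging for μ₀: μ₀ = (μ_n·τ_n − τ_data·x̄)/τ₀ = (446.4156·0.045478 − 0.043898·450.7) / 0.001580 = 0.517260/0.001580 ≈ 327.4.

μ₀ = 327.4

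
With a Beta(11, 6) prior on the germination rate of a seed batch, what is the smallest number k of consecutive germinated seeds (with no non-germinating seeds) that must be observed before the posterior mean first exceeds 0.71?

After k germinated seeds and 0 non-germinating seeds the posterior is Beta(11+k, 6), with mean (11+k)/(11+6+k).
Set (11+k)/(17+k) > 0.71 and solve: k > (0.71·17 − 11)/(1 − 0.71) = 3.690.
The smallest integer exceeding 3.690 is 4.

k = 4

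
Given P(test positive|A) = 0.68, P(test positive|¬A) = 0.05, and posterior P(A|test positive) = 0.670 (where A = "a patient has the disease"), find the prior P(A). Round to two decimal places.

In odds form, posterior odds = prior odds × likelihood ratio, so prior odds = posterior odds ÷ LR.
Posterior odds = 0.670/(1−0.670) = 2.0303. LR = 0.68/0.05 = 13.6000.
Prior odds = 2.0303/13.6000 = 0.1493, so P(A) = 0.1493/(1+0.1493) ≈ 0.13.

P(A) = 0.13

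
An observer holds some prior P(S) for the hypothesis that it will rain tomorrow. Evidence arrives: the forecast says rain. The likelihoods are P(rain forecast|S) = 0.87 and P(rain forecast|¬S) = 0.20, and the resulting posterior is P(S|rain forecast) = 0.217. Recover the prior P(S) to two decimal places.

In odds form, posterior odds = prior odds × likelihood ratio, so prior odds = posterior odds ÷ LR.
Posterior odds = 0.217/(1−0.217) = 0.2771. LR = 0.87/0.20 = 4.3500.
Prior odds = 0.2771/4.3500 = 0.0637, so P(S) = 0.0637/(1+0.0637) ≈ 0.06.

P(S) = 0.06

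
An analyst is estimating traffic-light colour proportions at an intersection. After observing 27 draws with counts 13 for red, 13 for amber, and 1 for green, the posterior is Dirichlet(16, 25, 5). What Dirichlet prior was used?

For a Dirichlet(α) prior with multinomial counts c, the posterior is Dirichlet(α + c) componentwise.
Subtract each count from the matching posterior parameter: 16−13=3, 25−13=12, 5−1=4.

Dirichlet(3, 12, 4)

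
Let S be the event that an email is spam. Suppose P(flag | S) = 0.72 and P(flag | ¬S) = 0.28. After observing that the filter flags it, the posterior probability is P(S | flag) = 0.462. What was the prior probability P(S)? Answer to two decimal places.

P(S) = 0.25

Bayes' rule in odds form gives O(S|E) = O(S)·[P(E|S)/P(E|¬S)], hence O(S) = O(S|E)/LR.
Posterior odds = 0.462/(1−0.462) = 0.8587. LR = 0.72/0.28 = 2.5714.
Prior odds = 0.8587/2.5714 = 0.3339, so P(S) = 0.3339/(1+0.3339) ≈ 0.25.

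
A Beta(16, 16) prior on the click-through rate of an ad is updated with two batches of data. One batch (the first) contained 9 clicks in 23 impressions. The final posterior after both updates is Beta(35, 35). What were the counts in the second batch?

Because Beta–binomial updating is additive in the counts, the combined data contributed (α_post−α_prior, β_post−β_prior) successes and failures.
Total across both batches: 35−16=19 clicks, 35−16=19 non-clicks.
Subtract the first batch: 19−9=10 clicks and 19−14=5 non-clicks.

10 clicks and 5 non-clicks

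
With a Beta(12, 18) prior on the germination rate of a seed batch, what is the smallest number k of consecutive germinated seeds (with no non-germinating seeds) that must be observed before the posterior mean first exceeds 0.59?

k = 14

After k germinated seeds and 0 non-germinating seeds the posterior is Beta(12+k, 18), with mean (12+k)/(12+18+k).
Set (12+k)/(30+k) > 0.59 and solve: k > (0.59·30 − 12)/(1 − 0.59) = 13.902.
The smallest integer exceeding 13.902 is 14.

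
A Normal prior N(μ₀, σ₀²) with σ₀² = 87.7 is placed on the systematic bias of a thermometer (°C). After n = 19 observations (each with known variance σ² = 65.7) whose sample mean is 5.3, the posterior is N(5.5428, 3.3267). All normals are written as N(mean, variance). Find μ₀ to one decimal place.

With known observation variance, the Normal–Normal posterior has precision τ_n = τ₀ + n/σ² and mean μ_n = (τ₀μ₀ + (n/σ²)x̄)/τ_n.
Here τ₀ = 1/87.7 = 0.011403 and τ_data = 19/65.7 = 0.289193, so τ_n = 0.300596.
Rearranging for μ₀: μ₀ = (μ_n·τ_n − τ_data·x̄)/τ₀ = (5.5428·0.300596 − 0.289193·5.3) / 0.011403 = 0.133421/0.011403 ≈ 11.7.

μ₀ = 11.7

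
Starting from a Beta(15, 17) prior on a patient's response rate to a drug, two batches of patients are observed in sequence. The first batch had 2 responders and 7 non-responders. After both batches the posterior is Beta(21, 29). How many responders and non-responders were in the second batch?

4 responders and 5 non-responders

Sequential conjugate updates are equivalent to a single update on the pooled data, so total successes = posterior α − prior α and total failures = posterior β − prior β.
Total across both batches: 21−15=6 responders, 29−17=12 non-responders.
Subtract the first batch: 6−2=4 responders and 12−7=5 non-responders.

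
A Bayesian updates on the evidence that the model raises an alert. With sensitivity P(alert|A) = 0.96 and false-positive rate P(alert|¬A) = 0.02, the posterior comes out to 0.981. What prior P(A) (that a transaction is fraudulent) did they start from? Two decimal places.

Bayes' rule in odds form gives O(A|E) = O(A)·[P(E|A)/P(E|¬A)], hence O(A) = O(A|E)/LR.
Posterior odds = 0.981/(1−0.981) = 51.6316. LR = 0.96/0.02 = 48.0000.
Prior odds = 51.6316/48.0000 = 1.0757, so P(A) = 1.0757/(1+1.0757) ≈ 0.52.

P(A) = 0.52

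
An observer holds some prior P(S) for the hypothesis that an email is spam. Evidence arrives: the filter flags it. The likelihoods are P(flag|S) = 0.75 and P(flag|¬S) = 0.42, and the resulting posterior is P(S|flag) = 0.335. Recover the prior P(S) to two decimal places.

In odds form, posterior odds = prior odds × likelihood ratio, so prior odds = posterior odds ÷ LR.
Posterior odds = 0.335/(1−0.335) = 0.5038. LR = 0.75/0.42 = 1.7857.
Prior odds = 0.5038/1.7857 = 0.2821, so P(S) = 0.2821/(1+0.2821) ≈ 0.22.

P(S) = 0.22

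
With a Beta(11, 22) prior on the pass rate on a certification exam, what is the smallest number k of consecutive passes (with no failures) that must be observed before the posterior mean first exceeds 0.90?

After k passes and 0 failures the posterior is Beta(11+k, 22), with mean (11+k)/(11+22+k).
Set (11+k)/(33+k) > 0.90 and solve: k > (0.90·33 − 11)/(1 − 0.90) = 187.000.
The smallest integer exceeding 187.000 is 188, and checking k=188: (199)/(221) = 0.9005 > 0.90.

k = 188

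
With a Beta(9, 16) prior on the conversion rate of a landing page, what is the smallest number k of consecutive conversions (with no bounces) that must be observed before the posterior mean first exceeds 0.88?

After k conversions and 0 bounces the posterior is Beta(9+k, 16), with mean (9+k)/(9+16+k).
Set (9+k)/(25+k) > 0.88 and solve: k > (0.88·25 − 9)/(1 − 0.88) = 108.333.
The smallest integer exceeding 108.333 is 109, and checking k=109: (118)/(134) = 0.8806 > 0.88.

k = 109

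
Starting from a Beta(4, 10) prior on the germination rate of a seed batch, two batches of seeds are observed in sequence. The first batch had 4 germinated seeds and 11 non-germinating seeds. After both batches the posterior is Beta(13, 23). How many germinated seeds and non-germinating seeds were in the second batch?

Because Beta–binomial updating is additive in the counts, the combined data contributed (α_post−α_prior, β_post−β_prior) successes and failures.
Total across both batches: 13−4=9 germinated seeds, 23−10=13 non-germinating seeds.
Subtract the first batch: 9−4=5 germinated seeds and 13−11=2 non-germinating seeds.

5 germinated seeds and 2 non-germinating seeds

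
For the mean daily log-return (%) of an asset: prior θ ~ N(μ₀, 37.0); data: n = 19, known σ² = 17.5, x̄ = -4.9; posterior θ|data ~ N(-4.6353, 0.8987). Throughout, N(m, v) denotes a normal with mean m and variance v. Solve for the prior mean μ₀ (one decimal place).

μ₀ = 6.0

With known observation variance, the Normal–Normal posterior has precision τ_n = τ₀ + n/σ² and mean μ_n = (τ₀μ₀ + (n/σ²)x̄)/τ_n.
Here τ₀ = 1/37.0 = 0.027027 and τ_data = 19/17.5 = 1.085714, so τ_n = 1.112741.
Rearranging for μ₀: μ₀ = (μ_n·τ_n − τ_data·x̄)/τ₀ = (-4.6353·1.112741 − 1.085714·-4.9) / 0.027027 = 0.162110/0.027027 ≈ 6.0.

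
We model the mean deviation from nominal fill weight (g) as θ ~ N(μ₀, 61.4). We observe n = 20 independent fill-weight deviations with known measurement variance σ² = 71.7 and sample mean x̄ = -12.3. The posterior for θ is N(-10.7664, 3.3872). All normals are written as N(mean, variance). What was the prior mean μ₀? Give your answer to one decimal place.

With known observation variance, the Normal–Normal posterior has precision τ_n = τ₀ + n/σ² and mean μ_n = (τ₀μ₀ + (n/σ²)x̄)/τ_n.
Here τ₀ = 1/61.4 = 0.016287 and τ_data = 20/71.7 = 0.278940, so τ_n = 0.295227.
Rearranging for μ₀: μ₀ = (μ_n·τ_n − τ_data·x̄)/τ₀ = (-10.7664·0.295227 − 0.278940·-12.3) / 0.016287 = 0.252430/0.016287 ≈ 15.5.

μ₀ = 15.5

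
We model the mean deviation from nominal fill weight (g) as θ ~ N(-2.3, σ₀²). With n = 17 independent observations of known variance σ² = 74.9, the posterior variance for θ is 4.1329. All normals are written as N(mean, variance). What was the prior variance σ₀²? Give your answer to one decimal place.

σ₀² = 66.7

For the Normal–Normal model with known σ², precisions add: τ_n = τ₀ + n/σ².
So 1/σ₀² = 1/4.1329 − 17/74.9 = 0.241961 − 0.226969 = 0.014992.
Hence σ₀² = 1/0.014992 ≈ 66.7.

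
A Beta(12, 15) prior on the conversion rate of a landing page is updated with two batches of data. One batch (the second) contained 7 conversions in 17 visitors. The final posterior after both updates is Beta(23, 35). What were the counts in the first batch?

Because Beta–binomial updating is additive in the counts, the combined data contributed (α_post−α_prior, β_post−β_prior) successes and failures.
Total across both batches: 23−12=11 conversions, 35−15=20 bounces.
Subtract the second batch: 11−7=4 conversions and 20−10=10 bounces.

4 conversions and 10 bounces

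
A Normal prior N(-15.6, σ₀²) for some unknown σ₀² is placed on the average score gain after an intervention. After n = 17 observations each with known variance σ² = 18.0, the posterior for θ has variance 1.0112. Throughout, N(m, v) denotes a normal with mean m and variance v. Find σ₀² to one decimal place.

For the Normal–Normal model with known σ², precisions add: τ_n = τ₀ + n/σ².
So 1/σ₀² = 1/1.0112 − 17/18.0 = 0.988924 − 0.944444 = 0.044480.
Hence σ₀² = 1/0.044480 ≈ 22.5.

σ₀² = 22.5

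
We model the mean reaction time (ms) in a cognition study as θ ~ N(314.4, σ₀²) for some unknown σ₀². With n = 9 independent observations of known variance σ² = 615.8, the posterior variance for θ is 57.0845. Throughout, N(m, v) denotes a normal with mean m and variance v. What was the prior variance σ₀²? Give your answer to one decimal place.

For the Normal–Normal model with known σ², precisions add: τ_n = τ₀ + n/σ².
So 1/σ₀² = 1/57.0845 − 9/615.8 = 0.017518 − 0.014615 = 0.002903.
Hence σ₀² = 1/0.002903 ≈ 344.5.

σ₀² = 344.5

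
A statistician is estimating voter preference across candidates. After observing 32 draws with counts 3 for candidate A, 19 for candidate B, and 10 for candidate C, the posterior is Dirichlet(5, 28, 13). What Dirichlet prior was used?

For a Dirichlet(α) prior with multinomial counts c, the posterior is Dirichlet(α + c) componentwise.
Subtract each count from the matching posterior parameter: 5−3=2, 28−19=9, 13−10=3.

Dirichlet(2, 9, 3)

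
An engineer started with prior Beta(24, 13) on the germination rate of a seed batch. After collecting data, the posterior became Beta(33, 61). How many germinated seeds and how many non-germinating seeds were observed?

9 germinated seeds and 48 non-germinating seeds

Under Beta–binomial conjugacy the posterior parameters are (a+s, b+f).
Match parameters: s=33−24=9, f=61−13=48.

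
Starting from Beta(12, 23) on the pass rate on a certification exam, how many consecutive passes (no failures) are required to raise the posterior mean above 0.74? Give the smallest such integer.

After k passes and 0 failures the posterior is Beta(12+k, 23), with mean (12+k)/(12+23+k).
Set (12+k)/(35+k) > 0.74 and solve: k > (0.74·35 − 12)/(1 − 0.74) = 53.462.
The smallest integer exceeding 53.462 is 54, and checking k=54: (66)/(89) = 0.7416 > 0.74.

k = 54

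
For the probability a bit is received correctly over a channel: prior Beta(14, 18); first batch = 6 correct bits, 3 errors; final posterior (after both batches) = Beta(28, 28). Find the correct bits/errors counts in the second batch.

8 correct bits and 7 errors

Because Beta–binomial updating is additive in the counts, the combined data contributed (α_post−α_prior, β_post−β_prior) successes and failures.
Total across both batches: 28−14=14 correct bits, 28−18=10 errors.
Subtract the first batch: 14−6=8 correct bits and 10−3=7 errors.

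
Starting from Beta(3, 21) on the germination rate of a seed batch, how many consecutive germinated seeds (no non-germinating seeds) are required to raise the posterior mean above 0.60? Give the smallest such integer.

k = 29

After k germinated seeds and 0 non-germinating seeds the posterior is Beta(3+k, 21), with mean (3+k)/(3+21+k).
Set (3+k)/(24+k) > 0.60 and solve: k > (0.60·24 − 3)/(1 − 0.60) = 28.500.
The smallest integer exceeding 28.500 is 29.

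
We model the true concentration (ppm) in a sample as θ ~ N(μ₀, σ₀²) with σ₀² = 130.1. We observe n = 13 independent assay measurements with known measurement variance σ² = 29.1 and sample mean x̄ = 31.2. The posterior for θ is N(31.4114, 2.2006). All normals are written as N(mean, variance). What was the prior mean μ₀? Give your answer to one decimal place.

μ₀ = 43.7

The posterior mean is a precision-weighted average: μ_n = (τ₀μ₀ + τ_data·x̄)/(τ₀+τ_data), with τ₀=1/σ₀² and τ_data=n/σ².
Here τ₀ = 1/130.1 = 0.007686 and τ_data = 13/29.1 = 0.446735, so τ_n = 0.454421.
Rearranging for μ₀: μ₀ = (μ_n·τ_n − τ_data·x̄)/τ₀ = (31.4114·0.454421 − 0.446735·31.2) / 0.007686 = 0.335868/0.007686 ≈ 43.7.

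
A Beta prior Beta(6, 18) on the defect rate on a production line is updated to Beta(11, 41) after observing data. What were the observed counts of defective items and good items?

5 defective items and 23 good items

Under Beta–binomial conjugacy the posterior parameters are (a+s, b+f).
So s = 11 − 6 = 5 and f = 41 − 18 = 23.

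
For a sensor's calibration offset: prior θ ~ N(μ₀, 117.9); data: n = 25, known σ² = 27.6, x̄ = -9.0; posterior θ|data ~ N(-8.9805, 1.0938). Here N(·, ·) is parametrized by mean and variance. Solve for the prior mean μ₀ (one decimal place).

With known observation variance, the Normal–Normal posterior has precision τ_n = τ₀ + n/σ² and mean μ_n = (τ₀μ₀ + (n/σ²)x̄)/τ_n.
Here τ₀ = 1/117.9 = 0.008482 and τ_data = 25/27.6 = 0.905797, so τ_n = 0.914279.
Rearranging for μ₀: μ₀ = (μ_n·τ_n − τ_data·x̄)/τ₀ = (-8.9805·0.914279 − 0.905797·-9.0) / 0.008482 = -0.058510/0.008482 ≈ -6.9.

μ₀ = -6.9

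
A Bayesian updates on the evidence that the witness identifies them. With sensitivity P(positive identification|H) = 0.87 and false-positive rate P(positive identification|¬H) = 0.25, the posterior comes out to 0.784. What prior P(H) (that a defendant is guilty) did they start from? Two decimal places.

P(H) = 0.51

In odds form, posterior odds = prior odds × likelihood ratio, so prior odds = posterior odds ÷ LR.
Posterior odds = 0.784/(1−0.784) = 3.6296. LR = 0.87/0.25 = 3.4800.
Prior odds = 3.6296/3.4800 = 1.0430, so P(H) = 1.0430/(1+1.0430) ≈ 0.51.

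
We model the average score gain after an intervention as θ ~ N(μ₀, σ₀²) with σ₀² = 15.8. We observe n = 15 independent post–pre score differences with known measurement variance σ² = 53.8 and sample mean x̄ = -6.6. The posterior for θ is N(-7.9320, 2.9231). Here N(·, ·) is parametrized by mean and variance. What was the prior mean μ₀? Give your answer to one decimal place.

μ₀ = -13.8

The posterior mean is a precision-weighted average: μ_n = (τ₀μ₀ + τ_data·x̄)/(τ₀+τ_data), with τ₀=1/σ₀² and τ_data=n/σ².
Here τ₀ = 1/15.8 = 0.063291 and τ_data = 15/53.8 = 0.278810, so τ_n = 0.342101.
Rearranging for μ₀: μ₀ = (μ_n·τ_n − τ_data·x̄)/τ₀ = (-7.9320·0.342101 − 0.278810·-6.6) / 0.063291 = -0.873399/0.063291 ≈ -13.8.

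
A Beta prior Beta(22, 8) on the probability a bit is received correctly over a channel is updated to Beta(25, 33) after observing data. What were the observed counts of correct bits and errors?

A Beta(a, b) prior with s successes and f failures in binomial data gives a Beta(a+s, b+f) posterior.
So s = 25 − 22 = 3 and f = 33 − 8 = 25.

3 correct bits and 25 errors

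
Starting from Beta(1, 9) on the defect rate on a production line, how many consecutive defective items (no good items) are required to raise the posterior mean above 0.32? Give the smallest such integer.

After k defective items and 0 good items the posterior is Beta(1+k, 9), with mean (1+k)/(1+9+k).
Set (1+k)/(10+k) > 0.32 and solve: k > (0.32·10 − 1)/(1 − 0.32) = 3.235.
The smallest integer exceeding 3.235 is 4.

k = 4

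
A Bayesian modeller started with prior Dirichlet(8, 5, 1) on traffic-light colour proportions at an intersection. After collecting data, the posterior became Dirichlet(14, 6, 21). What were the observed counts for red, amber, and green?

For a Dirichlet(α) prior with multinomial counts c, the posterior is Dirichlet(α + c) componentwise.
Counts are posterior − prior componentwise: 14−8=6, 6−5=1, 21−1=20.

counts (6, 1, 20)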